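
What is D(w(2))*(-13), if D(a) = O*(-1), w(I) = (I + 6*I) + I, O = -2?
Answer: -26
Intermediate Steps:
w(I) = 8*I (w(I) = 7*I + I = 8*I)
D(a) = 2 (D(a) = -2*(-1) = 2)
D(w(2))*(-13) = 2*(-13) = -26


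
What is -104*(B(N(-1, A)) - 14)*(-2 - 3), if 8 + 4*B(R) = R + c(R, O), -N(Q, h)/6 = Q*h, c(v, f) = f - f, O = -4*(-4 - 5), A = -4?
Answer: -11440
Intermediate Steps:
O = 36 (O = -4*(-9) = 36)
c(v, f) = 0
N(Q, h) = -6*Q*h
B(R) = -2 + R/4 (B(R) = -2 + (R + 0)/4 = -2 + R/4)
-104*(B(N(-1, A)) - 14)*(-2 - 3) = -104*((-2 + (-6*(-1)*(-4))/4) - 14)*(-2 - 3) = -104*((-2 + (1/4)*(-24)) - 14)*(-5) = -104*((-2 - 6) - 14)*(-5) = -104*(-8 - 14)*(-5) = -(-2288)*(-5) = -104*110 = -11440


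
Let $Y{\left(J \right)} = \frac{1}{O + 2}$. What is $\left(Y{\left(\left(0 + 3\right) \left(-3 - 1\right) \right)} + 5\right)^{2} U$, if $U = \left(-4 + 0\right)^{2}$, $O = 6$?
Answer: $\frac{1681}{4} \approx 420.25$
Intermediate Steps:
$Y{\left(J \right)} = \frac{1}{8}$ ($Y{\left(J \right)} = \frac{1}{6 + 2} = \frac{1}{8}$)
$U = 16$ ($U = \left(-4\right)^{2} = 16$)
$\left(Y{\left(\left(0 + 3\right) \left(-3 - 1\right) \right)} + 5\right)^{2} U = \left(\frac{1}{8} + 5\right)^{2} \cdot 16 = \left(\frac{41}{8}\right)^{2} \cdot 16 = \frac{1681}{64} \cdot 16 = \frac{1681}{4}$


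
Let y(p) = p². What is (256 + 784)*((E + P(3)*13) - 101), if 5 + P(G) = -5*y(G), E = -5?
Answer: -786240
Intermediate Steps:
P(G) = -5 - 5*G²
(256 + 784)*((E + P(3)*13) - 101) = (256 + 784)*((-5 + (-5 - 5*3²)*13) - 101) = 1040*((-5 + (-5 - 5*9)*13) - 101) = 1040*((-5 + (-5 - 45)*13) - 101) = 1040*((-5 - 50*13) - 101) = 1040*((-5 - 650) - 101) = 1040*(-655 - 101) = 1040*(-756) = -786240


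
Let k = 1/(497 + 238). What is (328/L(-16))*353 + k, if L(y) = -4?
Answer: -21275309/735 ≈ -28946.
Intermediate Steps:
k = 1/735 ≈ 0.0013605
(328/L(-16))*353 + k = (328/(-4))*353 + 1/735 = (328*(-1/4))*353 + 1/735 = -82*353 + 1/735 = -28946 + 1/735 = -21275309/735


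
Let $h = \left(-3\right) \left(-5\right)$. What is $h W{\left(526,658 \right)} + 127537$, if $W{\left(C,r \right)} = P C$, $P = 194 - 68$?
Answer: $1121677$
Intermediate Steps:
$P = 126$ ($P = 194 - 68 = 126$)
$h = 15$
$W{\left(C,r \right)} = 126 C$
$h W{\left(526,658 \right)} + 127537 = 15 \cdot 126 \cdot 526 + 127537 = 15 \cdot 66276 + 127537 = 994140 + 127537 = 1121677$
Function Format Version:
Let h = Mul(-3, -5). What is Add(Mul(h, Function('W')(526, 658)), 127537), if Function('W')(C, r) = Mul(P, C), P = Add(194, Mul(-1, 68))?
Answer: 1121677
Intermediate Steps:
P = 126 (P = Add(194, -68) = 126)
h = 15
Function('W')(C, r) = Mul(126, C)
Add(Mul(h, Function('W')(526, 658)), 127537) = Add(Mul(15, Mul(126, 526)), 127537) = Add(Mul(15, 66276), 127537) = Add(994140, 127537) = 1121677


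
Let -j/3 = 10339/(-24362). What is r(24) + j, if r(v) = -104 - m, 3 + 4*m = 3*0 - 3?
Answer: -1233044/12181 ≈ -101.23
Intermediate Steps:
m = -3/2 (m = -¾ + (3*0 - 3)/4 = -¾ + (0 - 3)/4 = -¾ + (¼)*(-3) = -¾ - ¾ = -3/2 ≈ -1.5000)
r(v) = -205/2 (r(v) = -104 - 1*(-3/2) = -104 + 3/2 = -205/2)
j = 31017/24362 (j = -31017/(-24362) = -31017*(-1)/24362 = -3*(-10339/24362) = 31017/24362 ≈ 1.2732)
r(24) + j = -205/2 + 31017/24362 = -1233044/12181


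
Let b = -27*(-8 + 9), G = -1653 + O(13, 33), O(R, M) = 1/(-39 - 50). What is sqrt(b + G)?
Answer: I*sqrt(13307369)/89 ≈ 40.988*I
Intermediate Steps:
O(R, M) = -1/89 (O(R, M) = 1/(-89) = -1/89)
G = -147118/89 (G = -1653 - 1/89 = -147118/89 ≈ -1653.0)
b = -27 (b = -27*1 = -27)
sqrt(b + G) = sqrt(-27 - 147118/89) = sqrt(-149521/89) = I*sqrt(13307369)/89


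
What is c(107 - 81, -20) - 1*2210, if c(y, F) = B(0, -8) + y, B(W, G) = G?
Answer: -2192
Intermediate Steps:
c(y, F) = -8 + y
c(107 - 81, -20) - 1*2210 = (-8 + (107 - 81)) - 1*2210 = (-8 + 26) - 2210 = 18 - 2210 = -2192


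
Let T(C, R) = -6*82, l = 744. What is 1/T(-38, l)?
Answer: -1/492 ≈ -0.0020325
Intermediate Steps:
T(C, R) = -492
1/T(-38, l) = 1/(-492) = -1/492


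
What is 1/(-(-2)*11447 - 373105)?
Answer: -1/350211 ≈ -2.8554e-6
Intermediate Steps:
1/(-(-2)*11447 - 373105) = 1/(-1*(-22894) - 373105) = 1/(22894 - 373105) = 1/(-350211) = -1/350211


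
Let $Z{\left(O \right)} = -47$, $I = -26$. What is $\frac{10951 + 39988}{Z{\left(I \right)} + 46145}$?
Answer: $\frac{50939}{46098} \approx 1.105$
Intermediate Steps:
$\frac{10951 + 39988}{Z{\left(I \right)} + 46145} = \frac{10951 + 39988}{-47 + 46145} = \frac{50939}{46098}$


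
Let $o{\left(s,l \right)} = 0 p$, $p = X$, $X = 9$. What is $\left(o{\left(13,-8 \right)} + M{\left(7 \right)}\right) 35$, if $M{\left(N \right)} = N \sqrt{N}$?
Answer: $245 \sqrt{7} \approx 648.21$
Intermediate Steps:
$M{\left(N \right)} = N^{\frac{3}{2}}$
$p = 9$
$o{\left(s,l \right)} = 0$ ($o{\left(s,l \right)} = 0 \cdot 9 = 0$)
$\left(o{\left(13,-8 \right)} + M{\left(7 \right)}\right) 35 = \left(0 + 7^{\frac{3}{2}}\right) 35 = \left(0 + 7 \sqrt{7}\right) 35 = 7 \sqrt{7} \cdot 35 = 245 \sqrt{7}$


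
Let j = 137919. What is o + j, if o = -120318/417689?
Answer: 57607128873/417689 ≈ 1.3792e+5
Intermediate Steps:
o = -120318/417689 (o = -120318*1/417689 = -120318/417689 ≈ -0.28806)
o + j = -120318/417689 + 137919 = 57607128873/417689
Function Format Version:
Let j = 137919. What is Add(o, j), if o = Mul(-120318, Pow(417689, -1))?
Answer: Rational(57607128873, 417689) ≈ 1.3792e+5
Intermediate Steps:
o = Rational(-120318, 417689) (o = Mul(-120318, Rational(1, 417689)) = Rational(-120318, 417689) ≈ -0.28806)
Add(o, j) = Add(Rational(-120318, 417689), 137919) = Rational(57607128873, 417689)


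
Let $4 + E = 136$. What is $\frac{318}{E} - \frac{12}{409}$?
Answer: $\frac{21413}{8998} \approx 2.3797$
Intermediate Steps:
$E = 132$ ($E = -4 + 136 = 132$)
$\frac{318}{E} - \frac{12}{409} = \frac{318}{132} - \frac{12}{409} = 318 \cdot \frac{1}{132} - \frac{12}{409} = \frac{53}{22} - \frac{12}{409} = \frac{21413}{8998}$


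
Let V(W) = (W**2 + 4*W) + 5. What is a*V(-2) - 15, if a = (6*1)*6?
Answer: 21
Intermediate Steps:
V(W) = 5 + W**2 + 4*W
a = 36 (a = 6*6 = 36)
a*V(-2) - 15 = 36*(5 + (-2)**2 + 4*(-2)) - 15 = 36*(5 + 4 - 8) - 15 = 36*1 - 15 = 36 - 15 = 21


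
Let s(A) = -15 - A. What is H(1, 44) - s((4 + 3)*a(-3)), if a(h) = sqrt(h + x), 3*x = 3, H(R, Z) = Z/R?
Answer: 59 + 7*I*sqrt(2) ≈ 59.0 + 9.8995*I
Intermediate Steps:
x = 1 (x = (1/3)*3 = 1)
a(h) = sqrt(1 + h) (a(h) = sqrt(h + 1) = sqrt(1 + h))
H(1, 44) - s((4 + 3)*a(-3)) = 44/1 - (-15 - (4 + 3)*sqrt(1 - 3)) = 44*1 - (-15 - 7*sqrt(-2)) = 44 - (-15 - 7*I*sqrt(2)) = 44 + (15 + 7*I*sqrt(2)) = 59 + 7*I*sqrt(2)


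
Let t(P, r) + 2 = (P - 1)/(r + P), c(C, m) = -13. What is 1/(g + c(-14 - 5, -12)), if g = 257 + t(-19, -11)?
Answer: 3/728 ≈ 0.0041209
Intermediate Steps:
t(P, r) = -2 + (-1 + P)/(P + r) (t(P, r) = -2 + (P - 1)/(r + P) = -2 + (-1 + P)/(P + r))
g = 767/3 (g = 257 + (-1 - 1*(-19) - 2*(-11))/(-19 - 11) = 257 + (-1 + 19 + 22)/(-30) = 257 - 1/30*40 = 257 - 4/3 = 767/3 ≈ 255.67)
1/(g + c(-14 - 5, -12)) = 1/(767/3 - 13) = 1/(728/3) = 3/728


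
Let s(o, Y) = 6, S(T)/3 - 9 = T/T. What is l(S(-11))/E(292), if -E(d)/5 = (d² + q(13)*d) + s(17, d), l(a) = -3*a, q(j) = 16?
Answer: 9/44971 ≈ 0.00020013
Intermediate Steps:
S(T) = 30 (S(T) = 27 + 3*(T/T) = 27 + 3*1 = 27 + 3 = 30)
E(d) = -30 - 80*d - 5*d² (E(d) = -5*((d² + 16*d) + 6) = -5*(6 + d² + 16*d) = -30 - 80*d - 5*d²)
l(S(-11))/E(292) = (-3*30)/(-30 - 80*292 - 5*292²) = -90/(-30 - 23360 - 5*85264) = -90/(-30 - 23360 - 426320) = -90/(-449710) = -90*(-1/449710) = 9/44971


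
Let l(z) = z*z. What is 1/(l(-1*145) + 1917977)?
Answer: 1/1939002 ≈ 5.1573e-7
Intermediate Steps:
l(z) = z²
1/(l(-1*145) + 1917977) = 1/((-1*145)² + 1917977) = 1/((-145)² + 1917977) = 1/(21025 + 1917977) = 1/1939002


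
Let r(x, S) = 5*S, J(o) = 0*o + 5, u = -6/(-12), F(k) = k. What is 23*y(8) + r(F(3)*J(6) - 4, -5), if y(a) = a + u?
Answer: 341/2 ≈ 170.50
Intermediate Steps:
u = 1/2 (u = -6*(-1/12) = 1/2 ≈ 0.50000)
y(a) = 1/2 + a (y(a) = a + 1/2 = 1/2 + a)
J(o) = 5 (J(o) = 0 + 5 = 5)
23*y(8) + r(F(3)*J(6) - 4, -5) = 23*(1/2 + 8) + 5*(-5) = 23*(17/2) - 25 = 391/2 - 25 = 341/2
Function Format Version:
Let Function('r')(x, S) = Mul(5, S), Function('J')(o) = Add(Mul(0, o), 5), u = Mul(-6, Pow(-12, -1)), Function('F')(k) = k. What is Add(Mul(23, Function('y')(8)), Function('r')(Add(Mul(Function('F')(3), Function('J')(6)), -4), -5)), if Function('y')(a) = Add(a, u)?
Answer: Rational(341, 2) ≈ 170.50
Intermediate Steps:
u = Rational(1, 2) (u = Mul(-6, Rational(-1, 12)) = Rational(1, 2) ≈ 0.50000)
Function('y')(a) = Add(Rational(1, 2), a) (Function('y')(a) = Add(a, Rational(1, 2)) = Add(Rational(1, 2), a))
Function('J')(o) = 5 (Function('J')(o) = Add(0, 5) = 5)
Add(Mul(23, Function('y')(8)), Function('r')(Add(Mul(Function('F')(3), Function('J')(6)), -4), -5)) = Add(Mul(23, Add(Rational(1, 2), 8)), Mul(5, -5)) = Add(Mul(23, Rational(17, 2)), -25) = Add(Rational(391, 2), -25) = Rational(341, 2)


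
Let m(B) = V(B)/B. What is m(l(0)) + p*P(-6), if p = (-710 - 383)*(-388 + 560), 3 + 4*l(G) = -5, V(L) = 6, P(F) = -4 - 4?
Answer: 1503965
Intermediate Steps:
P(F) = -8
l(G) = -2 (l(G) = -3/4 + (1/4)*(-5) = -3/4 - 5/4 = -2)
m(B) = 6/B
p = -187996 (p = -1093*172 = -187996)
m(l(0)) + p*P(-6) = 6/(-2) - 187996*(-8) = 6*(-1/2) + 1503968 = -3 + 1503968 = 1503965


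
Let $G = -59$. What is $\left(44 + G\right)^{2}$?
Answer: $225$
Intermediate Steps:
$\left(44 + G\right)^{2} = \left(44 - 59\right)^{2} = \left(-15\right)^{2} = 225$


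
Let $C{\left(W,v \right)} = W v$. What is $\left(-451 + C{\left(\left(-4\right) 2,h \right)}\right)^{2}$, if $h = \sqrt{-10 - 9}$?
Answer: $202185 + 7216 i \sqrt{19} \approx 2.0219 \cdot 10^{5} + 31454.0 i$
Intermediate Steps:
$h = i \sqrt{19}$ ($h = \sqrt{-19} = i \sqrt{19} \approx 4.3589 i$)
$\left(-451 + C{\left(\left(-4\right) 2,h \right)}\right)^{2} = \left(-451 + \left(-4\right) 2 i \sqrt{19}\right)^{2} = \left(-451 - 8 i \sqrt{19}\right)^{2}$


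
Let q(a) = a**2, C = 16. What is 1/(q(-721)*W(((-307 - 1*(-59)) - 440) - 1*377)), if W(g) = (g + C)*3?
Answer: -1/1635939627 ≈ -6.1127e-10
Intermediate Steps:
W(g) = 48 + 3*g (W(g) = (g + 16)*3 = (16 + g)*3 = 48 + 3*g)
1/(q(-721)*W(((-307 - 1*(-59)) - 440) - 1*377)) = 1/(((-721)**2)*(48 + 3*(((-307 - 1*(-59)) - 440) - 1*377))) = 1/(519841*(48 + 3*(((-307 + 59) - 440) - 377))) = 1/(519841*(48 + 3*((-248 - 440) - 377))) = 1/(519841*(48 + 3*(-688 - 377))) = 1/(519841*(48 + 3*(-1065))) = 1/(519841*(48 - 3195)) = (1/519841)/(-3147) = (1/519841)*(-1/3147) = -1/1635939627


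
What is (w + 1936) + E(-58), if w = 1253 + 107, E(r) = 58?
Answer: 3354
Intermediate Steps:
w = 1360
(w + 1936) + E(-58) = (1360 + 1936) + 58 = 3296 + 58 = 3354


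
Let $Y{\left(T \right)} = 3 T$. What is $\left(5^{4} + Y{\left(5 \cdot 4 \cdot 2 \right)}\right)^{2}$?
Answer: $555025$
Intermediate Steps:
$\left(5^{4} + Y{\left(5 \cdot 4 \cdot 2 \right)}\right)^{2} = \left(5^{4} + 3 \cdot 5 \cdot 4 \cdot 2\right)^{2} = \left(625 + 3 \cdot 20 \cdot 2\right)^{2} = \left(625 + 3 \cdot 40\right)^{2} = \left(625 + 120\right)^{2} = 745^{2} = 555025$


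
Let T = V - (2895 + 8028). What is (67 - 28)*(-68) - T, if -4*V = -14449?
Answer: 18635/4 ≈ 4658.8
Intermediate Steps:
V = 14449/4 (V = -¼*(-14449) = 14449/4 ≈ 3612.3)
T = -29243/4 (T = 14449/4 - (2895 + 8028) = 14449/4 - 1*10923 = 14449/4 - 10923 = -29243/4 ≈ -7310.8)
(67 - 28)*(-68) - T = (67 - 28)*(-68) - 1*(-29243/4) = 39*(-68) + 29243/4 = -2652 + 29243/4 = 18635/4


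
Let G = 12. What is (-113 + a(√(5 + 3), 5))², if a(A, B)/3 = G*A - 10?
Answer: 30817 - 20592*√2 ≈ 1695.5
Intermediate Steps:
a(A, B) = -30 + 36*A (a(A, B) = 3*(12*A - 10) = 3*(-10 + 12*A) = -30 + 36*A)
(-113 + a(√(5 + 3), 5))² = (-113 + (-30 + 36*√(5 + 3)))² = (-113 + (-30 + 36*√8))² = (-113 + (-30 + 36*(2*√2)))² = (-113 + (-30 + 72*√2))² = (-143 + 72*√2)²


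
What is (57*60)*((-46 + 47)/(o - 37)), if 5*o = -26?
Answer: -17100/211 ≈ -81.043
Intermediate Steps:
o = -26/5 (o = (⅕)*(-26) = -26/5 ≈ -5.2000)
(57*60)*((-46 + 47)/(o - 37)) = (57*60)*((-46 + 47)/(-26/5 - 37)) = 3420*(1/(-211/5)) = 3420*(1*(-5/211)) = 3420*(-5/211) = -17100/211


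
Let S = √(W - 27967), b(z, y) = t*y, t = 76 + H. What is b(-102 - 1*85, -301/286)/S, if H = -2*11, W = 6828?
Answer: 8127*I*√21139/3022877 ≈ 0.39089*I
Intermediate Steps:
H = -22
t = 54 (t = 76 - 22 = 54)
b(z, y) = 54*y
S = I*√21139 (S = √(6828 - 27967) = √(-21139) = I*√21139 ≈ 145.39*I)
b(-102 - 1*85, -301/286)/S = (54*(-301/286))/((I*√21139)) = (54*(-301*1/286))*(-I*√21139/21139) = (54*(-301/286))*(-I*√21139/21139) = -(-8127)*I*√21139/3022877 = 8127*I*√21139/3022877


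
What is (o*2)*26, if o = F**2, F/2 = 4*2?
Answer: 13312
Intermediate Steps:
F = 16 (F = 2*(4*2) = 2*8 = 16)
o = 256 (o = 16**2 = 256)
(o*2)*26 = (256*2)*26 = 512*26 = 13312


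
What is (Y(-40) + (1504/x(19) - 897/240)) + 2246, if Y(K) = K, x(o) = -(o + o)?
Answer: 3287279/1520 ≈ 2162.7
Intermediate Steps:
x(o) = -2*o
(Y(-40) + (1504/x(19) - 897/240)) + 2246 = (-40 + (1504/((-2*19)) - 897/240)) + 2246 = (-40 + (1504/(-38) - 897*1/240)) + 2246 = (-40 + (1504*(-1/38) - 299/80)) + 2246 = (-40 + (-752/19 - 299/80)) + 2246 = (-40 - 65841/1520) + 2246 = -126641/1520 + 2246 = 3287279/1520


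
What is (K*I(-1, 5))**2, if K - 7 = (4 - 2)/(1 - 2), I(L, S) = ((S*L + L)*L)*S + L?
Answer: 21025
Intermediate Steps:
I(L, S) = L + L*S*(L + L*S) (I(L, S) = ((L*S + L)*L)*S + L = ((L + L*S)*L)*S + L = (L*(L + L*S))*S + L = L*S*(L + L*S) + L = L + L*S*(L + L*S))
K = 5 (K = 7 + (4 - 2)/(1 - 2) = 7 + 2/(-1) = 7 + 2*(-1) = 7 - 2 = 5)
(K*I(-1, 5))**2 = (5*(-(1 - 1*5 - 1*5**2)))**2 = (5*(-(1 - 5 - 1*25)))**2 = (5*(-(1 - 5 - 25)))**2 = (5*(-1*(-29)))**2 = (5*29)**2 = 145**2 = 21025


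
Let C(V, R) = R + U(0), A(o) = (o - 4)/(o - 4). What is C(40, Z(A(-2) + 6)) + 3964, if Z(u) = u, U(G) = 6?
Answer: 3977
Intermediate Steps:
A(o) = 1 (A(o) = (-4 + o)/(-4 + o) = 1)
C(V, R) = 6 + R (C(V, R) = R + 6 = 6 + R)
C(40, Z(A(-2) + 6)) + 3964 = (6 + (1 + 6)) + 3964 = (6 + 7) + 3964 = 13 + 3964 = 3977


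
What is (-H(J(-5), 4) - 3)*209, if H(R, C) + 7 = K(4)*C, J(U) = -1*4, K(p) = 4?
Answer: -2508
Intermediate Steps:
J(U) = -4
H(R, C) = -7 + 4*C
(-H(J(-5), 4) - 3)*209 = (-(-7 + 4*4) - 3)*209 = (-(-7 + 16) - 3)*209 = (-1*9 - 3)*209 = (-9 - 3)*209 = -12*209 = -2508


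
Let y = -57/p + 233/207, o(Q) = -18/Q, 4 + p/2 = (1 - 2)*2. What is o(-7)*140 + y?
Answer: 302945/828 ≈ 365.88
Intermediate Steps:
p = -12 (p = -8 + 2*((1 - 2)*2) = -8 + 2*(-1*2) = -8 + 2*(-2) = -8 - 4 = -12)
y = 4865/828 (y = -57/(-12) + 233/207 = -57*(-1/12) + 233*(1/207) = 19/4 + 233/207 = 4865/828 ≈ 5.8756)
o(-7)*140 + y = -18/(-7)*140 + 4865/828 = -18*(-⅐)*140 + 4865/828 = (18/7)*140 + 4865/828 = 360 + 4865/828 = 302945/828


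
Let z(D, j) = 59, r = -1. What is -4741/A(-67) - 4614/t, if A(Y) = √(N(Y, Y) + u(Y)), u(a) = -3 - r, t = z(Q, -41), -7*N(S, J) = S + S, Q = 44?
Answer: -4614/59 - 4741*√210/60 ≈ -1223.3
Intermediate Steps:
N(S, J) = -2*S/7 (N(S, J) = -(S + S)/7 = -2*S/7)
t = 59
u(a) = -2 (u(a) = -3 - 1*(-1) = -3 + 1 = -2)
A(Y) = √(-2 - 2*Y/7) (A(Y) = √(-2*Y/7 - 2) = √(-2 - 2*Y/7))
-4741/A(-67) - 4614/t = -4741*7/√(-98 - 14*(-67)) - 4614/59 = -4741*7/√(-98 + 938) - 4614*1/59 = -4741*√210/60 - 4614/59 = -4614/59 - 4741*√210/60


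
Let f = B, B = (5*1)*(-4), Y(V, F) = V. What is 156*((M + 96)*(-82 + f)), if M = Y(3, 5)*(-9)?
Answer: -1097928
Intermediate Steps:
B = -20 (B = 5*(-4) = -20)
f = -20
M = -27 (M = 3*(-9) = -27)
156*((M + 96)*(-82 + f)) = 156*((-27 + 96)*(-82 - 20)) = 156*(69*(-102)) = 156*(-7038) = -1097928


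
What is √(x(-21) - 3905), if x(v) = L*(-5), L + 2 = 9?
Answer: 2*I*√985 ≈ 62.769*I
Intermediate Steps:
L = 7 (L = -2 + 9 = 7)
x(v) = -35 (x(v) = 7*(-5) = -35)
√(x(-21) - 3905) = √(-35 - 3905) = √(-3940) = 2*I*√985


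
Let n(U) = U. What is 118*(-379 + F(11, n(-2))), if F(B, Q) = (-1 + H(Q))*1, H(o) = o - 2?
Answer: -45312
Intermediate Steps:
H(o) = -2 + o
F(B, Q) = -3 + Q (F(B, Q) = (-1 + (-2 + Q))*1 = (-3 + Q)*1 = -3 + Q)
118*(-379 + F(11, n(-2))) = 118*(-379 + (-3 - 2)) = 118*(-379 - 5) = 118*(-384) = -45312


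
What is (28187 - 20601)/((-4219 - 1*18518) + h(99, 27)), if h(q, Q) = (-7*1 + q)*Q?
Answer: -7586/20253 ≈ -0.37456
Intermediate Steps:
h(q, Q) = Q*(-7 + q) (h(q, Q) = (-7 + q)*Q = Q*(-7 + q))
(28187 - 20601)/((-4219 - 1*18518) + h(99, 27)) = (28187 - 20601)/((-4219 - 1*18518) + 27*(-7 + 99)) = 7586/((-4219 - 18518) + 27*92) = 7586/(-22737 + 2484) = 7586/(-20253) = 7586*(-1/20253) = -7586/20253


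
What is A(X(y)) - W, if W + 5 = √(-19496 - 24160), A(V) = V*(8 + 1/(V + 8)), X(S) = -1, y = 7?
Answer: -22/7 - 2*I*√10914 ≈ -3.1429 - 208.94*I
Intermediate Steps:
A(V) = V*(8 + 1/(8 + V))
W = -5 + 2*I*√10914 (W = -5 + √(-19496 - 24160) = -5 + √(-43656) = -5 + 2*I*√10914 ≈ -5.0 + 208.94*I)
A(X(y)) - W = -(65 + 8*(-1))/(8 - 1) - (-5 + 2*I*√10914) = -1*(65 - 8)/7 + (5 - 2*I*√10914) = -1*⅐*57 + (5 - 2*I*√10914) = -57/7 + (5 - 2*I*√10914) = -22/7 - 2*I*√10914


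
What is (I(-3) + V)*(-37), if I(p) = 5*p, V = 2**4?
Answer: -37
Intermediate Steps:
V = 16
(I(-3) + V)*(-37) = (5*(-3) + 16)*(-37) = (-15 + 16)*(-37) = 1*(-37) = -37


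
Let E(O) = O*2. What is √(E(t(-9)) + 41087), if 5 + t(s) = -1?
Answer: 5*√1643 ≈ 202.67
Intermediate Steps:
t(s) = -6 (t(s) = -5 - 1 = -6)
E(O) = 2*O
√(E(t(-9)) + 41087) = √(2*(-6) + 41087) = √(-12 + 41087) = √41075 = 5*√1643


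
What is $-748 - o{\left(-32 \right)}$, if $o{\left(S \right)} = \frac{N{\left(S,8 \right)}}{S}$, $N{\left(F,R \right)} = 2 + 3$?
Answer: $- \frac{23931}{32} \approx -747.84$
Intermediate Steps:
$N{\left(F,R \right)} = 5$
$o{\left(S \right)} = \frac{5}{S}$
$-748 - o{\left(-32 \right)} = -748 - \frac{5}{-32} = -748 - 5 \left(- \frac{1}{32}\right) = -748 - - \frac{5}{32} = -748 + \frac{5}{32} = - \frac{23931}{32}$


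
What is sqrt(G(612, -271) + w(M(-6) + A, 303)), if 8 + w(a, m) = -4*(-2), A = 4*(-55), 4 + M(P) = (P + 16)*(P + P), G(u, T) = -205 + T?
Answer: 2*I*sqrt(119) ≈ 21.817*I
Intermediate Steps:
M(P) = -4 + 2*P*(16 + P) (M(P) = -4 + (P + 16)*(P + P) = -4 + (16 + P)*(2*P) = -4 + 2*P*(16 + P))
A = -220
w(a, m) = 0 (w(a, m) = -8 - 4*(-2) = -8 + 8 = 0)
sqrt(G(612, -271) + w(M(-6) + A, 303)) = sqrt((-205 - 271) + 0) = sqrt(-476 + 0) = sqrt(-476) = 2*I*sqrt(119)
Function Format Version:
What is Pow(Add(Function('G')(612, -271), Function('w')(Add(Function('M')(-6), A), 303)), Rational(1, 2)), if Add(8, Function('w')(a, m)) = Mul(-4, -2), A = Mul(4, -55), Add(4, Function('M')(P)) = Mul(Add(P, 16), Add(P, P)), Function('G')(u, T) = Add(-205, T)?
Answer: Mul(2, I, Pow(119, Rational(1, 2))) ≈ Mul(21.817, I)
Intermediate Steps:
Function('M')(P) = Add(-4, Mul(2, P, Add(16, P))) (Function('M')(P) = Add(-4, Mul(Add(P, 16), Add(P, P))) = Add(-4, Mul(Add(16, P), Mul(2, P))) = Add(-4, Mul(2, P, Add(16, P))))
A = -220
Function('w')(a, m) = 0 (Function('w')(a, m) = Add(-8, Mul(-4, -2)) = Add(-8, 8) = 0)
Pow(Add(Function('G')(612, -271), Function('w')(Add(Function('M')(-6), A), 303)), Rational(1, 2)) = Pow(Add(Add(-205, -271), 0), Rational(1, 2)) = Pow(Add(-476, 0), Rational(1, 2)) = Pow(-476, Rational(1, 2)) = Mul(2, I, Pow(119, Rational(1, 2)))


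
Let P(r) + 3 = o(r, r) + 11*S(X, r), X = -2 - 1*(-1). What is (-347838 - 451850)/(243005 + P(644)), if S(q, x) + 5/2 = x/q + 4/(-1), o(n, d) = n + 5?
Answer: -1599376/472991 ≈ -3.3814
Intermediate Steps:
o(n, d) = 5 + n
X = -1 (X = -2 + 1 = -1)
S(q, x) = -13/2 + x/q (S(q, x) = -5/2 + (x/q + 4/(-1)) = -5/2 + (x/q + 4*(-1)) = -5/2 + (x/q - 4) = -5/2 + (-4 + x/q) = -13/2 + x/q)
P(r) = -139/2 - 10*r (P(r) = -3 + ((5 + r) + 11*(-13/2 + r/(-1))) = -3 + ((5 + r) + 11*(-13/2 + r*(-1))) = -3 + ((5 + r) + 11*(-13/2 - r)) = -3 + ((5 + r) + (-143/2 - 11*r)) = -3 + (-133/2 - 10*r) = -139/2 - 10*r)
(-347838 - 451850)/(243005 + P(644)) = (-347838 - 451850)/(243005 + (-139/2 - 10*644)) = -799688/(243005 + (-139/2 - 6440)) = -799688/(243005 - 13019/2) = -799688/472991/2 = -799688*2/472991 = -1599376/472991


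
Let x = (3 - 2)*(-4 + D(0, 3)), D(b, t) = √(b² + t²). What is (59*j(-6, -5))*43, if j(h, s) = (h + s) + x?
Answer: -30444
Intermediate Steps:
x = -1 (x = (3 - 2)*(-4 + √(0² + 3²)) = 1*(-4 + √(0 + 9)) = 1*(-4 + √9) = 1*(-4 + 3) = 1*(-1) = -1)
j(h, s) = -1 + h + s (j(h, s) = (h + s) - 1 = -1 + h + s)
(59*j(-6, -5))*43 = (59*(-1 - 6 - 5))*43 = (59*(-12))*43 = -708*43 = -30444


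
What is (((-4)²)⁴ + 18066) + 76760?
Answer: 160362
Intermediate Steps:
(((-4)²)⁴ + 18066) + 76760 = (16⁴ + 18066) + 76760 = (65536 + 18066) + 76760 = 83602 + 76760 = 160362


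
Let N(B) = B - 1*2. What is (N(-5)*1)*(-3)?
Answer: 21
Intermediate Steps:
N(B) = -2 + B (N(B) = B - 2 = -2 + B)
(N(-5)*1)*(-3) = ((-2 - 5)*1)*(-3) = -7*1*(-3) = -7*(-3) = 21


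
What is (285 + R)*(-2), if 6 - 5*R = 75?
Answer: -2712/5 ≈ -542.40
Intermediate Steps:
R = -69/5 (R = 6/5 - ⅕*75 = 6/5 - 15 = -69/5 ≈ -13.800)
(285 + R)*(-2) = (285 - 69/5)*(-2) = (1356/5)*(-2) = -2712/5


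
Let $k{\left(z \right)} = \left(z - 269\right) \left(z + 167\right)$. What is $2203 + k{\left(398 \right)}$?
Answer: $75088$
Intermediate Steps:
$k{\left(z \right)} = \left(-269 + z\right) \left(167 + z\right)$
$2203 + k{\left(398 \right)} = 2203 - \left(85519 - 158404\right) = 2203 - -72885 = 2203 + 72885 = 75088$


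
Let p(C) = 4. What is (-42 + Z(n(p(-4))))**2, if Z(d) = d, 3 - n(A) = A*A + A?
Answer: 3481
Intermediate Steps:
n(A) = 3 - A - A**2 (n(A) = 3 - (A*A + A) = 3 - (A**2 + A) = 3 - (A + A**2) = 3 + (-A - A**2) = 3 - A - A**2)
(-42 + Z(n(p(-4))))**2 = (-42 + (3 - 1*4 - 1*4**2))**2 = (-42 + (3 - 4 - 1*16))**2 = (-42 + (3 - 4 - 16))**2 = (-42 - 17)**2 = (-59)**2 = 3481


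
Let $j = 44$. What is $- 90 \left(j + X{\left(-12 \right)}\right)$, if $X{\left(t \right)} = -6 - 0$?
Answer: $-3420$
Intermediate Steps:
$X{\left(t \right)} = -6$ ($X{\left(t \right)} = -6 + 0 = -6$)
$- 90 \left(j + X{\left(-12 \right)}\right) = - 90 \left(44 - 6\right) = \left(-90\right) 38 = -3420$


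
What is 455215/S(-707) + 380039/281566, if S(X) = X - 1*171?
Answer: -31959848112/61803737 ≈ -517.12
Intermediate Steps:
S(X) = -171 + X (S(X) = X - 171 = -171 + X)
455215/S(-707) + 380039/281566 = 455215/(-171 - 707) + 380039/281566 = 455215/(-878) + 380039*(1/281566) = 455215*(-1/878) + 380039/281566 = -455215/878 + 380039/281566 = -31959848112/61803737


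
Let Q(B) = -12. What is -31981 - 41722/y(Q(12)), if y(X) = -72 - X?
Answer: -938569/30 ≈ -31286.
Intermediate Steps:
-31981 - 41722/y(Q(12)) = -31981 - 41722/(-72 - 1*(-12)) = -31981 - 41722/(-72 + 12) = -31981 - 41722/(-60) = -31981 - 41722*(-1)/60 = -31981 - 1*(-20861/30) = -31981 + 20861/30 = -938569/30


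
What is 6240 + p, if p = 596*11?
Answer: 12796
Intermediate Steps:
p = 6556
6240 + p = 6240 + 6556 = 12796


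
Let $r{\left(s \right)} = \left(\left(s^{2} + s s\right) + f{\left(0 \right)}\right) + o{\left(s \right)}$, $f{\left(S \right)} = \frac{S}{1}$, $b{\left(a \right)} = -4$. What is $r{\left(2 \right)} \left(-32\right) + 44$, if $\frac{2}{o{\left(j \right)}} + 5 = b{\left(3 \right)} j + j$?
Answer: $- \frac{2268}{11} \approx -206.18$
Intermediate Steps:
$f{\left(S \right)} = S$ ($f{\left(S \right)} = S 1 = S$)
$o{\left(j \right)} = \frac{2}{-5 - 3 j}$ ($o{\left(j \right)} = \frac{2}{-5 + \left(- 4 j + j\right)} = \frac{2}{-5 - 3 j}$)
$r{\left(s \right)} = 2 s^{2} + \frac{2}{-5 - 3 s}$ ($r{\left(s \right)} = \left(\left(s^{2} + s s\right) + 0\right) + \frac{2}{-5 - 3 s} = \left(\left(s^{2} + s^{2}\right) + 0\right) + \frac{2}{-5 - 3 s} = \left(2 s^{2} + 0\right) + \frac{2}{-5 - 3 s} = 2 s^{2} + \frac{2}{-5 - 3 s}$)
$r{\left(2 \right)} \left(-32\right) + 44 = \frac{2 \left(-1 + 3 \cdot 2^{3} + 5 \cdot 2^{2}\right)}{5 + 3 \cdot 2} \left(-32\right) + 44 = \frac{2 \left(-1 + 3 \cdot 8 + 5 \cdot 4\right)}{5 + 6} \left(-32\right) + 44 = \frac{2 \left(-1 + 24 + 20\right)}{11} \left(-32\right) + 44 = 2 \cdot \frac{1}{11} \cdot 43 \left(-32\right) + 44 = \frac{86}{11} \left(-32\right) + 44 = - \frac{2752}{11} + 44 = - \frac{2268}{11}$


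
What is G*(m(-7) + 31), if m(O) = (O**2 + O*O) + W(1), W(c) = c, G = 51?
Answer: 6630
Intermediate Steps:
m(O) = 1 + 2*O**2 (m(O) = (O**2 + O*O) + 1 = (O**2 + O**2) + 1 = 2*O**2 + 1 = 1 + 2*O**2)
G*(m(-7) + 31) = 51*((1 + 2*(-7)**2) + 31) = 51*((1 + 2*49) + 31) = 51*((1 + 98) + 31) = 51*(99 + 31) = 51*130 = 6630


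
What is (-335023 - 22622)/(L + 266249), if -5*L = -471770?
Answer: -119215/120201 ≈ -0.99180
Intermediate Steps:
L = 94354 (L = -1/5*(-471770) = 94354)
(-335023 - 22622)/(L + 266249) = (-335023 - 22622)/(94354 + 266249) = -357645/360603 = -357645*1/360603 = -119215/120201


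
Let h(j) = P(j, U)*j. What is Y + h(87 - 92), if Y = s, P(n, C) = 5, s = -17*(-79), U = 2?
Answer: 1318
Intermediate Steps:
s = 1343
Y = 1343
h(j) = 5*j
Y + h(87 - 92) = 1343 + 5*(87 - 92) = 1343 + 5*(-5) = 1343 - 25 = 1318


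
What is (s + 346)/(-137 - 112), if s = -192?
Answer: -154/249 ≈ -0.61847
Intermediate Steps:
(s + 346)/(-137 - 112) = (-192 + 346)/(-137 - 112) = 154/(-249) = 154*(-1/249) = -154/249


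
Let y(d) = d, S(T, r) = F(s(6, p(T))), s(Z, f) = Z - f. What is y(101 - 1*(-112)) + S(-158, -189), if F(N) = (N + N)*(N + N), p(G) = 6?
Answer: 213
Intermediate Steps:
F(N) = 4*N**2 (F(N) = (2*N)*(2*N) = 4*N**2)
S(T, r) = 0 (S(T, r) = 4*(6 - 1*6)**2 = 4*(6 - 6)**2 = 4*0**2 = 4*0 = 0)
y(101 - 1*(-112)) + S(-158, -189) = (101 - 1*(-112)) + 0 = (101 + 112) + 0 = 213 + 0 = 213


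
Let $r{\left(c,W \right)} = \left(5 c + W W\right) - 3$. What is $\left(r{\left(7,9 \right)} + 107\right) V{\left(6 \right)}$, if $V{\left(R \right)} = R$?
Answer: $1320$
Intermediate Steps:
$r{\left(c,W \right)} = -3 + W^{2} + 5 c$ ($r{\left(c,W \right)} = \left(5 c + W^{2}\right) - 3 = \left(W^{2} + 5 c\right) - 3 = -3 + W^{2} + 5 c$)
$\left(r{\left(7,9 \right)} + 107\right) V{\left(6 \right)} = \left(\left(-3 + 9^{2} + 5 \cdot 7\right) + 107\right) 6 = \left(\left(-3 + 81 + 35\right) + 107\right) 6 = \left(113 + 107\right) 6 = 220 \cdot 6 = 1320$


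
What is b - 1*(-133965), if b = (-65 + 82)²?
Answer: 134254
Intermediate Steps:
b = 289 (b = 17² = 289)
b - 1*(-133965) = 289 - 1*(-133965) = 289 + 133965 = 134254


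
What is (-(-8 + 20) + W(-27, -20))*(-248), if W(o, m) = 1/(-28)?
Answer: 20894/7 ≈ 2984.9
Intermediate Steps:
W(o, m) = -1/28
(-(-8 + 20) + W(-27, -20))*(-248) = (-(-8 + 20) - 1/28)*(-248) = (-1*12 - 1/28)*(-248) = (-12 - 1/28)*(-248) = -337/28*(-248) = 20894/7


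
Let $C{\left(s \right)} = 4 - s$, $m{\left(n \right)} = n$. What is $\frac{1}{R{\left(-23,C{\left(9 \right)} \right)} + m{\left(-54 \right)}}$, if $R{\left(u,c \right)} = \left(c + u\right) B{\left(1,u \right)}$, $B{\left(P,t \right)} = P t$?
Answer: $\frac{1}{590} \approx 0.0016949$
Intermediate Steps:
$R{\left(u,c \right)} = u \left(c + u\right)$ ($R{\left(u,c \right)} = \left(c + u\right) 1 u = \left(c + u\right) u = u \left(c + u\right)$)
$\frac{1}{R{\left(-23,C{\left(9 \right)} \right)} + m{\left(-54 \right)}} = \frac{1}{- 23 \left(\left(4 - 9\right) - 23\right) - 54} = \frac{1}{- 23 \left(-5 - 23\right) - 54} = \frac{1}{\left(-23\right) \left(-28\right) - 54} = \frac{1}{644 - 54} = \frac{1}{590}$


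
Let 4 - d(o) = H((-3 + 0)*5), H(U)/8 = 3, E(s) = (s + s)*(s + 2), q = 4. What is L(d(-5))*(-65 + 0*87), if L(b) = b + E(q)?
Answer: -1820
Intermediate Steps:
E(s) = 2*s*(2 + s) (E(s) = (2*s)*(2 + s) = 2*s*(2 + s))
H(U) = 24 (H(U) = 8*3 = 24)
d(o) = -20 (d(o) = 4 - 1*24 = 4 - 24 = -20)
L(b) = 48 + b (L(b) = b + 2*4*(2 + 4) = b + 2*4*6 = b + 48 = 48 + b)
L(d(-5))*(-65 + 0*87) = (48 - 20)*(-65 + 0*87) = 28*(-65 + 0) = 28*(-65) = -1820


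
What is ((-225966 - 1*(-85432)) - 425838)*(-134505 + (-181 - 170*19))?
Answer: 78111760752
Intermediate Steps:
((-225966 - 1*(-85432)) - 425838)*(-134505 + (-181 - 170*19)) = ((-225966 + 85432) - 425838)*(-134505 + (-181 - 3230)) = (-140534 - 425838)*(-134505 - 3411) = -566372*(-137916) = 78111760752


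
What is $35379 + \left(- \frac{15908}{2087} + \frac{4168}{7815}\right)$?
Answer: $\frac{1107317671}{31305} \approx 35372.0$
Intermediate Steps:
$35379 + \left(- \frac{15908}{2087} + \frac{4168}{7815}\right) = 35379 + \left(\left(-15908\right) \frac{1}{2087} + 4168 \cdot \frac{1}{7815}\right) = 35379 + \left(- \frac{15908}{2087} + \frac{8}{15}\right) = 35379 - \frac{221924}{31305} = \frac{1107317671}{31305}$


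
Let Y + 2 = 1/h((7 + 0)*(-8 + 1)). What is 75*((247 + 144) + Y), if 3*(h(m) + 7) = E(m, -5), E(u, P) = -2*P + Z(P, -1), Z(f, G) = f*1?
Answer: 466575/16 ≈ 29161.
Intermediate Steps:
Z(f, G) = f
E(u, P) = -P (E(u, P) = -2*P + P = -P)
h(m) = -16/3 (h(m) = -7 + (-1*(-5))/3 = -7 + (⅓)*5 = -7 + 5/3 = -16/3)
Y = -35/16 (Y = -2 + 1/(-16/3) = -2 - 3/16 = -35/16 ≈ -2.1875)
75*((247 + 144) + Y) = 75*((247 + 144) - 35/16) = 75*(391 - 35/16) = 75*(6221/16) = 466575/16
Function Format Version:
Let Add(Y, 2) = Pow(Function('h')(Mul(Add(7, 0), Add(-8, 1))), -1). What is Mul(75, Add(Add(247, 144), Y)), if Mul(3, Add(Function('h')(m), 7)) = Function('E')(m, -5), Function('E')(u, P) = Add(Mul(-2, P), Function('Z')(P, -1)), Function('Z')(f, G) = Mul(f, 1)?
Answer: Rational(466575, 16) ≈ 29161.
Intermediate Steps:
Function('Z')(f, G) = f
Function('E')(u, P) = Mul(-1, P) (Function('E')(u, P) = Add(Mul(-2, P), P) = Mul(-1, P))
Function('h')(m) = Rational(-16, 3) (Function('h')(m) = Add(-7, Mul(Rational(1, 3), Mul(-1, -5))) = Add(-7, Mul(Rational(1, 3), 5)) = Add(-7, Rational(5, 3)) = Rational(-16, 3))
Y = Rational(-35, 16) (Y = Add(-2, Pow(Rational(-16, 3), -1)) = Add(-2, Rational(-3, 16)) = Rational(-35, 16) ≈ -2.1875)
Mul(75, Add(Add(247, 144), Y)) = Mul(75, Add(Add(247, 144), Rational(-35, 16))) = Mul(75, Add(391, Rational(-35, 16))) = Mul(75, Rational(6221, 16)) = Rational(466575, 16)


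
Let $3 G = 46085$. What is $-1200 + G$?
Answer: $\frac{42485}{3} \approx 14162.0$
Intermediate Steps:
$G = \frac{46085}{3}$ ($G = \frac{1}{3} \cdot 46085 = \frac{46085}{3} \approx 15362.0$)
$-1200 + G = -1200 + \frac{46085}{3} = \frac{42485}{3}$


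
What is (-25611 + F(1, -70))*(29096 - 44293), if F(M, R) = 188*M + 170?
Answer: 383769841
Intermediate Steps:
F(M, R) = 170 + 188*M
(-25611 + F(1, -70))*(29096 - 44293) = (-25611 + (170 + 188*1))*(29096 - 44293) = (-25611 + (170 + 188))*(-15197) = (-25611 + 358)*(-15197) = -25253*(-15197) = 383769841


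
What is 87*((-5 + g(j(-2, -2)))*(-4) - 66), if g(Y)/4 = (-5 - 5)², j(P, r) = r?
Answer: -143202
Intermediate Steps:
g(Y) = 400 (g(Y) = 4*(-5 - 5)² = 4*(-10)² = 4*100 = 400)
87*((-5 + g(j(-2, -2)))*(-4) - 66) = 87*((-5 + 400)*(-4) - 66) = 87*(395*(-4) - 66) = 87*(-1580 - 66) = 87*(-1646) = -143202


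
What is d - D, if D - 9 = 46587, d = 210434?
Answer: 163838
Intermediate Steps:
D = 46596 (D = 9 + 46587 = 46596)
d - D = 210434 - 1*46596 = 210434 - 46596 = 163838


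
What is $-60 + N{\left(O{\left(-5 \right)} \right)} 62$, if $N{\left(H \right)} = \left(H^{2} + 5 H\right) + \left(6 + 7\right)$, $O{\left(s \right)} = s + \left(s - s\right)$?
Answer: $746$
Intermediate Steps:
$O{\left(s \right)} = s$ ($O{\left(s \right)} = s + 0 = s$)
$N{\left(H \right)} = 13 + H^{2} + 5 H$ ($N{\left(H \right)} = \left(H^{2} + 5 H\right) + 13 = 13 + H^{2} + 5 H$)
$-60 + N{\left(O{\left(-5 \right)} \right)} 62 = -60 + \left(13 + \left(-5\right)^{2} + 5 \left(-5\right)\right) 62 = -60 + \left(13 + 25 - 25\right) 62 = -60 + 13 \cdot 62 = -60 + 806 = 746$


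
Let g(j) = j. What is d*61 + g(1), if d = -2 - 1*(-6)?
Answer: 245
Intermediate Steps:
d = 4 (d = -2 + 6 = 4)
d*61 + g(1) = 4*61 + 1 = 244 + 1 = 245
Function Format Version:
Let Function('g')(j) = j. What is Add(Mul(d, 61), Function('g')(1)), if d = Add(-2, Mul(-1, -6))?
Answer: 245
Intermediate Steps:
d = 4 (d = Add(-2, 6) = 4)
Add(Mul(d, 61), Function('g')(1)) = Add(Mul(4, 61), 1) = Add(244, 1) = 245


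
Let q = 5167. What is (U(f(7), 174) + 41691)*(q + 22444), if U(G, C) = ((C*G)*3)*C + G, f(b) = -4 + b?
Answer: 8674768758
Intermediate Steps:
U(G, C) = G + 3*G*C**2 (U(G, C) = (3*C*G)*C + G = 3*G*C**2 + G = G + 3*G*C**2)
(U(f(7), 174) + 41691)*(q + 22444) = ((-4 + 7)*(1 + 3*174**2) + 41691)*(5167 + 22444) = (3*(1 + 3*30276) + 41691)*27611 = (3*(1 + 90828) + 41691)*27611 = (3*90829 + 41691)*27611 = (272487 + 41691)*27611 = 314178*27611 = 8674768758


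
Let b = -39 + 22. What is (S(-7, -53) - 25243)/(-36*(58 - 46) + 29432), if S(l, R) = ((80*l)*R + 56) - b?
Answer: 451/2900 ≈ 0.15552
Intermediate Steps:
b = -17
S(l, R) = 73 + 80*R*l (S(l, R) = ((80*l)*R + 56) - 1*(-17) = (80*R*l + 56) + 17 = (56 + 80*R*l) + 17 = 73 + 80*R*l)
(S(-7, -53) - 25243)/(-36*(58 - 46) + 29432) = ((73 + 80*(-53)*(-7)) - 25243)/(-36*(58 - 46) + 29432) = ((73 + 29680) - 25243)/(-36*12 + 29432) = (29753 - 25243)/(-432 + 29432) = 4510/29000 = 4510*(1/29000) = 451/2900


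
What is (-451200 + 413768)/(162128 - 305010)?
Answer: 18716/71441 ≈ 0.26198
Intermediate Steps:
(-451200 + 413768)/(162128 - 305010) = -37432/(-142882) = -37432*(-1/142882) = 18716/71441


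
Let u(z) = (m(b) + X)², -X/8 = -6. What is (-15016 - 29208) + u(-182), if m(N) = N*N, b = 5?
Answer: -38895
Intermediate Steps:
m(N) = N²
X = 48 (X = -8*(-6) = 48)
u(z) = 5329 (u(z) = (5² + 48)² = (25 + 48)² = 73² = 5329)
(-15016 - 29208) + u(-182) = (-15016 - 29208) + 5329 = -44224 + 5329 = -38895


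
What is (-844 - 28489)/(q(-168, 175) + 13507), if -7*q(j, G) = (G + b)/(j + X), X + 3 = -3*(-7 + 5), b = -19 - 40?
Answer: -33879615/15600701 ≈ -2.1717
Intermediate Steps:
b = -59
X = 3 (X = -3 - 3*(-7 + 5) = -3 - 3*(-2) = -3 + 6 = 3)
q(j, G) = -(-59 + G)/(7*(3 + j)) (q(j, G) = -(G - 59)/(7*(j + 3)) = -(-59 + G)/(7*(3 + j)))
(-844 - 28489)/(q(-168, 175) + 13507) = (-844 - 28489)/((59 - 1*175)/(7*(3 - 168)) + 13507) = -29333/((⅐)*(59 - 175)/(-165) + 13507) = -29333/((⅐)*(-1/165)*(-116) + 13507) = -29333/(116/1155 + 13507) = -29333/15600701/1155 = -29333*1155/15600701 = -33879615/15600701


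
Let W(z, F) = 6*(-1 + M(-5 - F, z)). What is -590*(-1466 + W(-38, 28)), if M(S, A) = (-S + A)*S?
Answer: 284380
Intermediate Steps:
M(S, A) = S*(A - S) (M(S, A) = (A - S)*S = S*(A - S))
W(z, F) = -6 + 6*(-5 - F)*(5 + F + z) (W(z, F) = 6*(-1 + (-5 - F)*(z - (-5 - F))) = 6*(-1 + (-5 - F)*(z + (5 + F))) = 6*(-1 + (-5 - F)*(5 + F + z)) = -6 + 6*(-5 - F)*(5 + F + z))
-590*(-1466 + W(-38, 28)) = -590*(-1466 + (-6 - 6*(5 + 28)*(5 + 28 - 38))) = -590*(-1466 + (-6 - 6*33*(-5))) = -590*(-1466 + (-6 + 990)) = -590*(-1466 + 984) = -590*(-482) = 284380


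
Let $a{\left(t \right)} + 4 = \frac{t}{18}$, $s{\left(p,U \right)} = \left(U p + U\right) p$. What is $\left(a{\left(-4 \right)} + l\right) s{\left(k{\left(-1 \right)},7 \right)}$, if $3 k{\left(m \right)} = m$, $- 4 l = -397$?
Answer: $- \frac{23947}{162} \approx -147.82$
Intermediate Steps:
$l = \frac{397}{4}$ ($l = \left(- \frac{1}{4}\right) \left(-397\right) = \frac{397}{4} \approx 99.25$)
$k{\left(m \right)} = \frac{m}{3}$
$s{\left(p,U \right)} = p \left(U + U p\right)$ ($s{\left(p,U \right)} = \left(U + U p\right) p = p \left(U + U p\right)$)
$a{\left(t \right)} = -4 + \frac{t}{18}$
$\left(a{\left(-4 \right)} + l\right) s{\left(k{\left(-1 \right)},7 \right)} = \left(\left(-4 + \frac{1}{18} \left(-4\right)\right) + \frac{397}{4}\right) 7 \cdot \frac{1}{3} \left(-1\right) \left(1 + \frac{1}{3} \left(-1\right)\right) = \left(\left(-4 - \frac{2}{9}\right) + \frac{397}{4}\right) 7 \left(- \frac{1}{3}\right) \left(1 - \frac{1}{3}\right) = \left(- \frac{38}{9} + \frac{397}{4}\right) 7 \left(- \frac{1}{3}\right) \frac{2}{3} = \frac{3421}{36} \left(- \frac{14}{9}\right) = - \frac{23947}{162}$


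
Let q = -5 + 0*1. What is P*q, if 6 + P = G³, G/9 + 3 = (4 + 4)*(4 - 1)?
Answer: -33756315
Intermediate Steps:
q = -5 (q = -5 + 0 = -5)
G = 189 (G = -27 + 9*((4 + 4)*(4 - 1)) = -27 + 9*(8*3) = -27 + 9*24 = -27 + 216 = 189)
P = 6751263 (P = -6 + 189³ = -6 + 6751269 = 6751263)
P*q = 6751263*(-5) = -33756315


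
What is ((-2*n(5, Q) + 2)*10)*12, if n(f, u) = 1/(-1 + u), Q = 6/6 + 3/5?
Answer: -160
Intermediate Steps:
Q = 8/5 (Q = 6*(1/6) + 3*(1/5) = 1 + 3/5 = 8/5 ≈ 1.6000)
((-2*n(5, Q) + 2)*10)*12 = ((-2/(-1 + 8/5) + 2)*10)*12 = ((-2/3/5 + 2)*10)*12 = ((-2*5/3 + 2)*10)*12 = ((-10/3 + 2)*10)*12 = -4/3*10*12 = -40/3*12 = -160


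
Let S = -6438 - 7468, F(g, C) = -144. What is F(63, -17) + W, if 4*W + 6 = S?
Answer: -3622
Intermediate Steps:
S = -13906
W = -3478 (W = -3/2 + (¼)*(-13906) = -3/2 - 6953/2 = -3478)
F(63, -17) + W = -144 - 3478 = -3622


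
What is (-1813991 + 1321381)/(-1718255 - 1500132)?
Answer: 492610/3218387 ≈ 0.15306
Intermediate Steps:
(-1813991 + 1321381)/(-1718255 - 1500132) = -492610/(-3218387) = -492610*(-1/3218387) = 492610/3218387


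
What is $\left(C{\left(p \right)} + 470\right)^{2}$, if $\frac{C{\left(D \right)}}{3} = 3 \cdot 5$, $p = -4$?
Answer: $265225$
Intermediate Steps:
$C{\left(D \right)} = 45$ ($C{\left(D \right)} = 3 \cdot 3 \cdot 5 = 3 \cdot 15 = 45$)
$\left(C{\left(p \right)} + 470\right)^{2} = \left(45 + 470\right)^{2} = 515^{2} = 265225$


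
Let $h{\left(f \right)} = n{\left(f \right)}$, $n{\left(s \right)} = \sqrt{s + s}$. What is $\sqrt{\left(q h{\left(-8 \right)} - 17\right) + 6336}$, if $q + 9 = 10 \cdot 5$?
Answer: $\sqrt{6319 + 164 i} \approx 79.499 + 1.031 i$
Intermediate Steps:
$q = 41$ ($q = -9 + 10 \cdot 5 = -9 + 50 = 41$)
$n{\left(s \right)} = \sqrt{2} \sqrt{s}$ ($n{\left(s \right)} = \sqrt{2 s} = \sqrt{2} \sqrt{s}$)
$h{\left(f \right)} = \sqrt{2} \sqrt{f}$
$\sqrt{\left(q h{\left(-8 \right)} - 17\right) + 6336} = \sqrt{\left(41 \sqrt{2} \sqrt{-8} - 17\right) + 6336} = \sqrt{\left(41 \sqrt{2} \cdot 2 i \sqrt{2} - 17\right) + 6336} = \sqrt{\left(41 \cdot 4 i - 17\right) + 6336} = \sqrt{\left(164 i - 17\right) + 6336} = \sqrt{\left(-17 + 164 i\right) + 6336} = \sqrt{6319 + 164 i}$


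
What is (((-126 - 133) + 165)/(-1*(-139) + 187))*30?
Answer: -1410/163 ≈ -8.6503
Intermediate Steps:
(((-126 - 133) + 165)/(-1*(-139) + 187))*30 = ((-259 + 165)/(139 + 187))*30 = -94/326*30 = -94*1/326*30 = -47/163*30 = -1410/163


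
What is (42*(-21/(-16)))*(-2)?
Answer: -441/4 ≈ -110.25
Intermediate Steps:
(42*(-21/(-16)))*(-2) = (42*(-21*(-1/16)))*(-2) = (42*(21/16))*(-2) = (441/8)*(-2) = -441/4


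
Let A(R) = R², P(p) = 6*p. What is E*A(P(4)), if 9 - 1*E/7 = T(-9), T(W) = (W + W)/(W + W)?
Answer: 32256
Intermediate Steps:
T(W) = 1 (T(W) = (2*W)/((2*W)) = (2*W)*(1/(2*W)) = 1)
E = 56 (E = 63 - 7*1 = 63 - 7 = 56)
E*A(P(4)) = 56*(6*4)² = 56*24² = 56*576 = 32256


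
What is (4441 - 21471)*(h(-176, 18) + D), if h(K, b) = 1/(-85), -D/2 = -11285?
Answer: -6534237294/17 ≈ -3.8437e+8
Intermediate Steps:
D = 22570 (D = -2*(-11285) = 22570)
h(K, b) = -1/85
(4441 - 21471)*(h(-176, 18) + D) = (4441 - 21471)*(-1/85 + 22570) = -17030*1918449/85 = -6534237294/17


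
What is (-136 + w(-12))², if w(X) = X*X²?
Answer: 3474496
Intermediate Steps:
w(X) = X³
(-136 + w(-12))² = (-136 + (-12)³)² = (-136 - 1728)² = (-1864)² = 3474496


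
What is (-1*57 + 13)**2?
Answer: 1936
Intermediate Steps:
(-1*57 + 13)**2 = (-57 + 13)**2 = (-44)**2 = 1936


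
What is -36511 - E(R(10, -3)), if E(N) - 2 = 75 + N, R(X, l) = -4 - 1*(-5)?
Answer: -36589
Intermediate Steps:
R(X, l) = 1 (R(X, l) = -4 + 5 = 1)
E(N) = 77 + N (E(N) = 2 + (75 + N) = 77 + N)
-36511 - E(R(10, -3)) = -36511 - (77 + 1) = -36511 - 1*78 = -36511 - 78 = -36589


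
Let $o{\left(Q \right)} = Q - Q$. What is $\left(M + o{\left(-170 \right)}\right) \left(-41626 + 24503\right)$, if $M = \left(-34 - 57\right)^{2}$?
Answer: $-141795563$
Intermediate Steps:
$o{\left(Q \right)} = 0$
$M = 8281$ ($M = \left(-91\right)^{2} = 8281$)
$\left(M + o{\left(-170 \right)}\right) \left(-41626 + 24503\right) = \left(8281 + 0\right) \left(-41626 + 24503\right) = 8281 \left(-17123\right) = -141795563$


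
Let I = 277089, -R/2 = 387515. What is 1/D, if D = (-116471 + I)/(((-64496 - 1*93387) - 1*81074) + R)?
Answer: -1013987/160618 ≈ -6.3130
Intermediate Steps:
R = -775030 (R = -2*387515 = -775030)
D = -160618/1013987 (D = (-116471 + 277089)/(((-64496 - 1*93387) - 1*81074) - 775030) = 160618/(((-64496 - 93387) - 81074) - 775030) = 160618/((-157883 - 81074) - 775030) = 160618/(-238957 - 775030) = 160618/(-1013987) = 160618*(-1/1013987) = -160618/1013987 ≈ -0.15840)
1/D = 1/(-160618/1013987) = -1013987/160618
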